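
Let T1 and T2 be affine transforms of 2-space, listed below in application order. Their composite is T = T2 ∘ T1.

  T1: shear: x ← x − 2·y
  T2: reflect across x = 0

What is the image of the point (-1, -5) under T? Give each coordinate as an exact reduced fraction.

T(p) = (-9, -5)

T1 shear: x ← x − 2·y: (-1, -5) → (9, -5)
T2 reflect across x = 0: (9, -5) → (-9, -5)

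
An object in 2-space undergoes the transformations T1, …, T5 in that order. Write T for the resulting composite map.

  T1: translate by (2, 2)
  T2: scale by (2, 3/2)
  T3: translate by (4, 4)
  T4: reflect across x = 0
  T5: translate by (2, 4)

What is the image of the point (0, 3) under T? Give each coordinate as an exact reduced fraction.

T(p) = (-6, 31/2)

T1 translate by (2, 2): (0, 3) → (2, 5)
T2 scale by (2, 3/2): (2, 5) → (4, 15/2)
T3 translate by (4, 4): (4, 15/2) → (8, 23/2)
T4 reflect across x = 0: (8, 23/2) → (-8, 23/2)
T5 translate by (2, 4): (-8, 23/2) → (-6, 31/2)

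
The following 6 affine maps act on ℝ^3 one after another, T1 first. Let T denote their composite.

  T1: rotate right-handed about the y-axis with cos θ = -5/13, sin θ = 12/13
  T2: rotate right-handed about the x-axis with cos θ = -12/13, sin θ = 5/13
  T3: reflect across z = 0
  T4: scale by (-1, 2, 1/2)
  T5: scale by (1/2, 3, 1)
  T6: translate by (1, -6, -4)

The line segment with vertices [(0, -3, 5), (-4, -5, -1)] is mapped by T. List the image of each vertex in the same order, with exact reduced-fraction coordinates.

image vertices: (-17/13, 2544/169, -1457/338), (9/13, 2076/169, -391/338)

T1 rotate right-handed about the y-axis with cos θ = -5/13, sin θ = 12/13: (0, -3, 5) → (60/13, -3, -25/13); (-4, -5, -1) → (8/13, -5, 53/13)
T2 rotate right-handed about the x-axis with cos θ = -12/13, sin θ = 5/13: (60/13, -3, -25/13) → (60/13, 593/169, 105/169); (8/13, -5, 53/13) → (8/13, 515/169, -961/169)
T3 reflect across z = 0: (60/13, 593/169, 105/169) → (60/13, 593/169, -105/169); (8/13, 515/169, -961/169) → (8/13, 515/169, 961/169)
T4 scale by (-1, 2, 1/2): (60/13, 593/169, -105/169) → (-60/13, 1186/169, -105/338); (8/13, 515/169, 961/169) → (-8/13, 1030/169, 961/338)
T5 scale by (1/2, 3, 1): (-60/13, 1186/169, -105/338) → (-30/13, 3558/169, -105/338); (-8/13, 1030/169, 961/338) → (-4/13, 3090/169, 961/338)
T6 translate by (1, -6, -4): (-30/13, 3558/169, -105/338) → (-17/13, 2544/169, -1457/338); (-4/13, 3090/169, 961/338) → (9/13, 2076/169, -391/338)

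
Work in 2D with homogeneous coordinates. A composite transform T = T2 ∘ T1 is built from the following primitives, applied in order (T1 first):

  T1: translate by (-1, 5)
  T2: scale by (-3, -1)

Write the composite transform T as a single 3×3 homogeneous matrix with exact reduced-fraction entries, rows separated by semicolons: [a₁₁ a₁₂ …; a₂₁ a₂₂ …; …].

T1 = [1 0 -1; 0 1 5; 0 0 1]
T2·T1 = [-3 0 3; 0 -1 -5; 0 0 1]

T = [-3 0 3; 0 -1 -5; 0 0 1]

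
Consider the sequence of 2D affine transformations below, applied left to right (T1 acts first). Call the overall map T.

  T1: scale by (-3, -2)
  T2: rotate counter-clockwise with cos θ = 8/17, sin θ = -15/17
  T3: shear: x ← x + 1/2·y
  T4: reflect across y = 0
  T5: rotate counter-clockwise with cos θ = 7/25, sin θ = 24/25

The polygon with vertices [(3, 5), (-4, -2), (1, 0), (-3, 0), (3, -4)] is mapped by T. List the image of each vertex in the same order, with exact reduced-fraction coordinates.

T1 scale by (-3, -2): (3, 5) → (-9, -10); (-4, -2) → (12, 4); (1, 0) → (-3, 0); (-3, 0) → (9, 0); (3, -4) → (-9, 8)
T2 rotate counter-clockwise with cos θ = 8/17, sin θ = -15/17: (-9, -10) → (-222/17, 55/17); (12, 4) → (156/17, -148/17); (-3, 0) → (-24/17, 45/17); (9, 0) → (72/17, -135/17); (-9, 8) → (48/17, 199/17)
T3 shear: x ← x + 1/2·y: (-222/17, 55/17) → (-389/34, 55/17); (156/17, -148/17) → (82/17, -148/17); (-24/17, 45/17) → (-3/34, 45/17); (72/17, -135/17) → (9/34, -135/17); (48/17, 199/17) → (295/34, 199/17)
T4 reflect across y = 0: (-389/34, 55/17) → (-389/34, -55/17); (82/17, -148/17) → (82/17, 148/17); (-3/34, 45/17) → (-3/34, -45/17); (9/34, -135/17) → (9/34, 135/17); (295/34, 199/17) → (295/34, -199/17)
T5 rotate counter-clockwise with cos θ = 7/25, sin θ = 24/25: (-389/34, -55/17) → (-83/850, -5053/425); (82/17, 148/17) → (-2978/425, 3004/425); (-3/34, -45/17) → (2139/850, -351/425); (9/34, 135/17) → (-6417/850, 1053/425); (295/34, -199/17) → (11617/850, 2147/425)

image vertices: (-83/850, -5053/425), (-2978/425, 3004/425), (2139/850, -351/425), (-6417/850, 1053/425), (11617/850, 2147/425)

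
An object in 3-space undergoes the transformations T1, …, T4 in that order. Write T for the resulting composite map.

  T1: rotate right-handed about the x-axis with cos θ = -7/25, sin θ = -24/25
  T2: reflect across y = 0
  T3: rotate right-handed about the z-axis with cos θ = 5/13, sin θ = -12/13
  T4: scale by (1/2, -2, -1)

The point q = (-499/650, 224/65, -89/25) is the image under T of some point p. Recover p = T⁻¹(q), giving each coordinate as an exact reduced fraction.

p = (1, -4, 1)

T1 = [1 0 0 0; 0 -7/25 24/25 0; 0 -24/25 -7/25 0; 0 0 0 1]
T2·T1 = [1 0 0 0; 0 7/25 -24/25 0; 0 -24/25 -7/25 0; 0 0 0 1]
T3·…·T1 = [5/13 84/325 -288/325 0; -12/13 7/65 -24/65 0; 0 -24/25 -7/25 0; 0 0 0 1]
T4·…·T1 = [5/26 42/325 -144/325 0; 24/13 -14/65 48/65 0; 0 24/25 7/25 0; 0 0 0 1]
det M = -1; M⁻¹ = [10/13 6/13 0 0; 168/325 -7/130 24/25 0; -576/325 12/65 7/25 0; 0 0 0 1]
M⁻¹ · (-499/650, 224/65, -89/25)ᵀ = (1, -4, 1)ᵀ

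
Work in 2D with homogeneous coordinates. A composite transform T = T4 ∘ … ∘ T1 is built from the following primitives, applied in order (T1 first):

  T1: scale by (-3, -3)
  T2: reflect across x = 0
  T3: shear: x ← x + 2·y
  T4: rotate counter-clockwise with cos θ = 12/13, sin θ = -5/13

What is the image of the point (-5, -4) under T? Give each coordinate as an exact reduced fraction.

T(p) = (168/13, 99/13)

T1 scale by (-3, -3): (-5, -4) → (15, 12)
T2 reflect across x = 0: (15, 12) → (-15, 12)
T3 shear: x ← x + 2·y: (-15, 12) → (9, 12)
T4 rotate counter-clockwise with cos θ = 12/13, sin θ = -5/13: (9, 12) → (168/13, 99/13)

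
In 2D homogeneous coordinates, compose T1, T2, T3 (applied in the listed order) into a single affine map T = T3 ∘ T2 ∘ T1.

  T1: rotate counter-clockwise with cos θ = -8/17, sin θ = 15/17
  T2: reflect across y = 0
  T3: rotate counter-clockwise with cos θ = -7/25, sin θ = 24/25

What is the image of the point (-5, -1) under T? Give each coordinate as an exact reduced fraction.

T1 rotate counter-clockwise with cos θ = -8/17, sin θ = 15/17: (-5, -1) → (55/17, -67/17)
T2 reflect across y = 0: (55/17, -67/17) → (55/17, 67/17)
T3 rotate counter-clockwise with cos θ = -7/25, sin θ = 24/25: (55/17, 67/17) → (-1993/425, 851/425)

T(p) = (-1993/425, 851/425)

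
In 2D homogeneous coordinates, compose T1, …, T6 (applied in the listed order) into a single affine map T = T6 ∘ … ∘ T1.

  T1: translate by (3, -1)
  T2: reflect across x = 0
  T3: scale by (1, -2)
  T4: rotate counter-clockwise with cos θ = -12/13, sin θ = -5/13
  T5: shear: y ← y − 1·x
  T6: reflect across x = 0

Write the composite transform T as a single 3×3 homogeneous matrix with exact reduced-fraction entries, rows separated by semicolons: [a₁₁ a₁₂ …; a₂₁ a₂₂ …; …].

T = [-12/13 10/13 -46/13; -7/13 34/13 -55/13; 0 0 1]

T1 = [1 0 3; 0 1 -1; 0 0 1]
T2·T1 = [-1 0 -3; 0 1 -1; 0 0 1]
T3·…·T1 = [-1 0 -3; 0 -2 2; 0 0 1]
T4·…·T1 = [12/13 -10/13 46/13; 5/13 24/13 -9/13; 0 0 1]
T5·…·T1 = [12/13 -10/13 46/13; -7/13 34/13 -55/13; 0 0 1]
T6·…·T1 = [-12/13 10/13 -46/13; -7/13 34/13 -55/13; 0 0 1]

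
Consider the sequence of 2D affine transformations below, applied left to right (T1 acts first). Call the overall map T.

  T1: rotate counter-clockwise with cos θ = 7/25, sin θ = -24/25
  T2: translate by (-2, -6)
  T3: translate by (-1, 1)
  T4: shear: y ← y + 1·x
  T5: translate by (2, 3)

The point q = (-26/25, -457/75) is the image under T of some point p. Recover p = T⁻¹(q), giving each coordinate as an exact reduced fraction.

p = (1, -1/3)

T1 = [7/25 24/25 0; -24/25 7/25 0; 0 0 1]
T2·T1 = [7/25 24/25 -2; -24/25 7/25 -6; 0 0 1]
T3·…·T1 = [7/25 24/25 -3; -24/25 7/25 -5; 0 0 1]
T4·…·T1 = [7/25 24/25 -3; -17/25 31/25 -8; 0 0 1]
T5·…·T1 = [7/25 24/25 -1; -17/25 31/25 -5; 0 0 1]
det M = 1; M⁻¹ = [31/25 -24/25 -89/25; 17/25 7/25 52/25; 0 0 1]
M⁻¹ · (-26/25, -457/75)ᵀ = (1, -1/3)ᵀ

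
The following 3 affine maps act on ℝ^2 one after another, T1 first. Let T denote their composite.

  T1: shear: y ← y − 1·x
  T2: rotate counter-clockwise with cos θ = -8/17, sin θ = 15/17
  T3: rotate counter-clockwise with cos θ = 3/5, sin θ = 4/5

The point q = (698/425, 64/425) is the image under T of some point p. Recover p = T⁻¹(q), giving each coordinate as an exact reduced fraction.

T1 = [1 0 0; -1 1 0; 0 0 1]
T2·T1 = [7/17 -15/17 0; 23/17 -8/17 0; 0 0 1]
T3·…·T1 = [-71/85 -13/85 0; 97/85 -84/85 0; 0 0 1]
det M = 1; M⁻¹ = [-84/85 13/85 0; -97/85 -71/85 0; 0 0 1]
M⁻¹ · (698/425, 64/425)ᵀ = (-8/5, -2)ᵀ

p = (-8/5, -2)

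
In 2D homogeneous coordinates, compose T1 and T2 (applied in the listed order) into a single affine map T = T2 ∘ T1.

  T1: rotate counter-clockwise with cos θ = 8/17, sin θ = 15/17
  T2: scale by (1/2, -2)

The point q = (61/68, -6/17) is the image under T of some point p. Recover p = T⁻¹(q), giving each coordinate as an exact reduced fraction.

T1 = [8/17 -15/17 0; 15/17 8/17 0; 0 0 1]
T2·T1 = [4/17 -15/34 0; -30/17 -16/17 0; 0 0 1]
det M = -1; M⁻¹ = [16/17 -15/34 0; -30/17 -4/17 0; 0 0 1]
M⁻¹ · (61/68, -6/17)ᵀ = (1, -3/2)ᵀ

p = (1, -3/2)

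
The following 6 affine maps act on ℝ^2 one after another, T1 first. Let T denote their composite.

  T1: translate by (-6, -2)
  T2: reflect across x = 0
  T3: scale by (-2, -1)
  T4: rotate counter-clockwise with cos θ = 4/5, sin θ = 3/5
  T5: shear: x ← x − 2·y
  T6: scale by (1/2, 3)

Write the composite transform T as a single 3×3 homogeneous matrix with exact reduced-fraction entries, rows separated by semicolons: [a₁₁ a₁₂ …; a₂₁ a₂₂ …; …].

T1 = [1 0 -6; 0 1 -2; 0 0 1]
T2·T1 = [-1 0 6; 0 1 -2; 0 0 1]
T3·…·T1 = [2 0 -12; 0 -1 2; 0 0 1]
T4·…·T1 = [8/5 3/5 -54/5; 6/5 -4/5 -28/5; 0 0 1]
T5·…·T1 = [-4/5 11/5 2/5; 6/5 -4/5 -28/5; 0 0 1]
T6·…·T1 = [-2/5 11/10 1/5; 18/5 -12/5 -84/5; 0 0 1]

T = [-2/5 11/10 1/5; 18/5 -12/5 -84/5; 0 0 1]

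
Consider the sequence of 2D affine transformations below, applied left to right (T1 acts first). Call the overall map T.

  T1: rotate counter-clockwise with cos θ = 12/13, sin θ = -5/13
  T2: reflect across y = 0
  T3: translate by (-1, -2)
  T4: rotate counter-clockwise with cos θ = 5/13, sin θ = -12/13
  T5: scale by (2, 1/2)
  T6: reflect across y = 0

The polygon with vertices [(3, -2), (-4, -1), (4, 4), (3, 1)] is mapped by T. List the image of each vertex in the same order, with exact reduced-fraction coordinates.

image vertices: (34/13, 7/26), (-1476/169, -311/169), (-746/169, 465/169), (-272/169, 451/338)

T1 rotate counter-clockwise with cos θ = 12/13, sin θ = -5/13: (3, -2) → (2, -3); (-4, -1) → (-53/13, 8/13); (4, 4) → (68/13, 28/13); (3, 1) → (41/13, -3/13)
T2 reflect across y = 0: (2, -3) → (2, 3); (-53/13, 8/13) → (-53/13, -8/13); (68/13, 28/13) → (68/13, -28/13); (41/13, -3/13) → (41/13, 3/13)
T3 translate by (-1, -2): (2, 3) → (1, 1); (-53/13, -8/13) → (-66/13, -34/13); (68/13, -28/13) → (55/13, -54/13); (41/13, 3/13) → (28/13, -23/13)
T4 rotate counter-clockwise with cos θ = 5/13, sin θ = -12/13: (1, 1) → (17/13, -7/13); (-66/13, -34/13) → (-738/169, 622/169); (55/13, -54/13) → (-373/169, -930/169); (28/13, -23/13) → (-136/169, -451/169)
T5 scale by (2, 1/2): (17/13, -7/13) → (34/13, -7/26); (-738/169, 622/169) → (-1476/169, 311/169); (-373/169, -930/169) → (-746/169, -465/169); (-136/169, -451/169) → (-272/169, -451/338)
T6 reflect across y = 0: (34/13, -7/26) → (34/13, 7/26); (-1476/169, 311/169) → (-1476/169, -311/169); (-746/169, -465/169) → (-746/169, 465/169); (-272/169, -451/338) → (-272/169, 451/338)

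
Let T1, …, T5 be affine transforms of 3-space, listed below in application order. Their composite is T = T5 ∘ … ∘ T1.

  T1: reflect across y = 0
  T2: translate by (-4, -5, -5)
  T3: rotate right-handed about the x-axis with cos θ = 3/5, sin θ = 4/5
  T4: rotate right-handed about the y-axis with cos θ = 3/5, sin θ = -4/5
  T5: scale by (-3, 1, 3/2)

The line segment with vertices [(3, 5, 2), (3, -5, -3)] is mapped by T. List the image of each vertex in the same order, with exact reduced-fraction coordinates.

T1 reflect across y = 0: (3, 5, 2) → (3, -5, 2); (3, -5, -3) → (3, 5, -3)
T2 translate by (-4, -5, -5): (3, -5, 2) → (-1, -10, -3); (3, 5, -3) → (-1, 0, -8)
T3 rotate right-handed about the x-axis with cos θ = 3/5, sin θ = 4/5: (-1, -10, -3) → (-1, -18/5, -49/5); (-1, 0, -8) → (-1, 32/5, -24/5)
T4 rotate right-handed about the y-axis with cos θ = 3/5, sin θ = -4/5: (-1, -18/5, -49/5) → (181/25, -18/5, -167/25); (-1, 32/5, -24/5) → (81/25, 32/5, -92/25)
T5 scale by (-3, 1, 3/2): (181/25, -18/5, -167/25) → (-543/25, -18/5, -501/50); (81/25, 32/5, -92/25) → (-243/25, 32/5, -138/25)

image vertices: (-543/25, -18/5, -501/50), (-243/25, 32/5, -138/25)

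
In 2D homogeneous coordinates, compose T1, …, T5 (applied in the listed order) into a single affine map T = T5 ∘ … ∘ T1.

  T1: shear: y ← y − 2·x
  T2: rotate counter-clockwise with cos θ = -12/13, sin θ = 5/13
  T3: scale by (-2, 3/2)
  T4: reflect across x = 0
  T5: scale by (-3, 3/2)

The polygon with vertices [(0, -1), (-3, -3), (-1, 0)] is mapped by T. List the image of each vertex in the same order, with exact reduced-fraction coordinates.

image vertices: (-30/13, 27/13), (-126/13, -459/52), (-12/13, -261/52)

T1 shear: y ← y − 2·x: (0, -1) → (0, -1); (-3, -3) → (-3, 3); (-1, 0) → (-1, 2)
T2 rotate counter-clockwise with cos θ = -12/13, sin θ = 5/13: (0, -1) → (5/13, 12/13); (-3, 3) → (21/13, -51/13); (-1, 2) → (2/13, -29/13)
T3 scale by (-2, 3/2): (5/13, 12/13) → (-10/13, 18/13); (21/13, -51/13) → (-42/13, -153/26); (2/13, -29/13) → (-4/13, -87/26)
T4 reflect across x = 0: (-10/13, 18/13) → (10/13, 18/13); (-42/13, -153/26) → (42/13, -153/26); (-4/13, -87/26) → (4/13, -87/26)
T5 scale by (-3, 3/2): (10/13, 18/13) → (-30/13, 27/13); (42/13, -153/26) → (-126/13, -459/52); (4/13, -87/26) → (-12/13, -261/52)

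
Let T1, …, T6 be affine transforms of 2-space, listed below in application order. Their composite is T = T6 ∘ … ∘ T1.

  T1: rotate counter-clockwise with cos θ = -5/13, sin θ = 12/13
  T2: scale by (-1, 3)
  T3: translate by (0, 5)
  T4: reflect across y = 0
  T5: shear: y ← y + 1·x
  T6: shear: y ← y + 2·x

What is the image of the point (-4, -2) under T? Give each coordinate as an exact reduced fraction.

T(p) = (-44/13, -83/13)

T1 rotate counter-clockwise with cos θ = -5/13, sin θ = 12/13: (-4, -2) → (44/13, -38/13)
T2 scale by (-1, 3): (44/13, -38/13) → (-44/13, -114/13)
T3 translate by (0, 5): (-44/13, -114/13) → (-44/13, -49/13)
T4 reflect across y = 0: (-44/13, -49/13) → (-44/13, 49/13)
T5 shear: y ← y + 1·x: (-44/13, 49/13) → (-44/13, 5/13)
T6 shear: y ← y + 2·x: (-44/13, 5/13) → (-44/13, -83/13)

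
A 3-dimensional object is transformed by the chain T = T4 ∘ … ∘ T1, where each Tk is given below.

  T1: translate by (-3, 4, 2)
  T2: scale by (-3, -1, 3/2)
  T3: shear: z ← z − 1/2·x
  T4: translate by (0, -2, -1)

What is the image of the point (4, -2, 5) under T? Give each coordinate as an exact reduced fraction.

T(p) = (-3, -4, 11)

T1 translate by (-3, 4, 2): (4, -2, 5) → (1, 2, 7)
T2 scale by (-3, -1, 3/2): (1, 2, 7) → (-3, -2, 21/2)
T3 shear: z ← z − 1/2·x: (-3, -2, 21/2) → (-3, -2, 12)
T4 translate by (0, -2, -1): (-3, -2, 12) → (-3, -4, 11)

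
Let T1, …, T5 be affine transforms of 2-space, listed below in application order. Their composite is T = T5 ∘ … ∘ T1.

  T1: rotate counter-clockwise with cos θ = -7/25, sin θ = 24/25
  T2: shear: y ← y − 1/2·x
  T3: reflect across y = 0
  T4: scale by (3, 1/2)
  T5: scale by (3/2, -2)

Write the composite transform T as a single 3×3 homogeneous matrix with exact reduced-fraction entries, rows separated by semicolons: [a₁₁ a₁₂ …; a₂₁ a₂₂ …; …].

T = [-63/50 -108/25 0; 11/10 1/5 0; 0 0 1]

T1 = [-7/25 -24/25 0; 24/25 -7/25 0; 0 0 1]
T2·T1 = [-7/25 -24/25 0; 11/10 1/5 0; 0 0 1]
T3·…·T1 = [-7/25 -24/25 0; -11/10 -1/5 0; 0 0 1]
T4·…·T1 = [-21/25 -72/25 0; -11/20 -1/10 0; 0 0 1]
T5·…·T1 = [-63/50 -108/25 0; 11/10 1/5 0; 0 0 1]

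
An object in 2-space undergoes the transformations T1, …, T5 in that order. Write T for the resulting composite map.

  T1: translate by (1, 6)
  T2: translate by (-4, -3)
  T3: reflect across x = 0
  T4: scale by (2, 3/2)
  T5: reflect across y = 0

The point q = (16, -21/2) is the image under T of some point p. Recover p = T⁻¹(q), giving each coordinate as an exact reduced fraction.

T1 = [1 0 1; 0 1 6; 0 0 1]
T2·T1 = [1 0 -3; 0 1 3; 0 0 1]
T3·…·T1 = [-1 0 3; 0 1 3; 0 0 1]
T4·…·T1 = [-2 0 6; 0 3/2 9/2; 0 0 1]
T5·…·T1 = [-2 0 6; 0 -3/2 -9/2; 0 0 1]
det M = 3; M⁻¹ = [-1/2 0 3; 0 -2/3 -3; 0 0 1]
M⁻¹ · (16, -21/2)ᵀ = (-5, 4)ᵀ

p = (-5, 4)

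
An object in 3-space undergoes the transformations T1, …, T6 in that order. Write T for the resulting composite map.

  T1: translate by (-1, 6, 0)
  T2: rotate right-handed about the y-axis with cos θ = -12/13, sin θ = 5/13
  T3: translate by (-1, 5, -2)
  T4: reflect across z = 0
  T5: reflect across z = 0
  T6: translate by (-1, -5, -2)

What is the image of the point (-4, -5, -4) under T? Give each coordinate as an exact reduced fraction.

T(p) = (14/13, 1, 21/13)

T1 translate by (-1, 6, 0): (-4, -5, -4) → (-5, 1, -4)
T2 rotate right-handed about the y-axis with cos θ = -12/13, sin θ = 5/13: (-5, 1, -4) → (40/13, 1, 73/13)
T3 translate by (-1, 5, -2): (40/13, 1, 73/13) → (27/13, 6, 47/13)
T4 reflect across z = 0: (27/13, 6, 47/13) → (27/13, 6, -47/13)
T5 reflect across z = 0: (27/13, 6, -47/13) → (27/13, 6, 47/13)
T6 translate by (-1, -5, -2): (27/13, 6, 47/13) → (14/13, 1, 21/13)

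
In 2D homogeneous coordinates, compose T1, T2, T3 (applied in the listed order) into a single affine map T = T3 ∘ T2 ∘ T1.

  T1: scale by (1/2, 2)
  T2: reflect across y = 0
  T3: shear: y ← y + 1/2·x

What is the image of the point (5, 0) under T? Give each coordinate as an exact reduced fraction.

T(p) = (5/2, 5/4)

T1 scale by (1/2, 2): (5, 0) → (5/2, 0)
T2 reflect across y = 0: (5/2, 0) → (5/2, 0)
T3 shear: y ← y + 1/2·x: (5/2, 0) → (5/2, 5/4)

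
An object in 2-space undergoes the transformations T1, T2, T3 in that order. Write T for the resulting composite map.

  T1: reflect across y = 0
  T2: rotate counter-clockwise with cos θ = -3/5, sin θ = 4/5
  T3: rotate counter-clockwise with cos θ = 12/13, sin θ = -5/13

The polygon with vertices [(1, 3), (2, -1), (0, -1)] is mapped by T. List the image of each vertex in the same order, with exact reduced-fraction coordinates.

image vertices: (173/65, 111/65), (-19/13, 22/13), (-63/65, -16/65)

T1 reflect across y = 0: (1, 3) → (1, -3); (2, -1) → (2, 1); (0, -1) → (0, 1)
T2 rotate counter-clockwise with cos θ = -3/5, sin θ = 4/5: (1, -3) → (9/5, 13/5); (2, 1) → (-2, 1); (0, 1) → (-4/5, -3/5)
T3 rotate counter-clockwise with cos θ = 12/13, sin θ = -5/13: (9/5, 13/5) → (173/65, 111/65); (-2, 1) → (-19/13, 22/13); (-4/5, -3/5) → (-63/65, -16/65)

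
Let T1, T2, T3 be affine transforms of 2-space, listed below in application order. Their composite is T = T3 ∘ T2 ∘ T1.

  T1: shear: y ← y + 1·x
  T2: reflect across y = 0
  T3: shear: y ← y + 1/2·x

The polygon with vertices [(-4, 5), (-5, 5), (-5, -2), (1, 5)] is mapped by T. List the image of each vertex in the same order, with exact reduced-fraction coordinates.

image vertices: (-4, -3), (-5, -5/2), (-5, 9/2), (1, -11/2)

T1 shear: y ← y + 1·x: (-4, 5) → (-4, 1); (-5, 5) → (-5, 0); (-5, -2) → (-5, -7); (1, 5) → (1, 6)
T2 reflect across y = 0: (-4, 1) → (-4, -1); (-5, 0) → (-5, 0); (-5, -7) → (-5, 7); (1, 6) → (1, -6)
T3 shear: y ← y + 1/2·x: (-4, -1) → (-4, -3); (-5, 0) → (-5, -5/2); (-5, 7) → (-5, 9/2); (1, -6) → (1, -11/2)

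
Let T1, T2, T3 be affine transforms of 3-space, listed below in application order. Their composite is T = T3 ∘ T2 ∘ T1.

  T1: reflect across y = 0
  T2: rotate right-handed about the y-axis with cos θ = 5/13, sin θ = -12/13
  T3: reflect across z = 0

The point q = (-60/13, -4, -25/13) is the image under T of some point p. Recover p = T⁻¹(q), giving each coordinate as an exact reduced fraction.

p = (0, 4, 5)

T1 = [1 0 0 0; 0 -1 0 0; 0 0 1 0; 0 0 0 1]
T2·T1 = [5/13 0 -12/13 0; 0 -1 0 0; 12/13 0 5/13 0; 0 0 0 1]
T3·…·T1 = [5/13 0 -12/13 0; 0 -1 0 0; -12/13 0 -5/13 0; 0 0 0 1]
det M = 1; M⁻¹ = [5/13 0 -12/13 0; 0 -1 0 0; -12/13 0 -5/13 0; 0 0 0 1]
M⁻¹ · (-60/13, -4, -25/13)ᵀ = (0, 4, 5)ᵀ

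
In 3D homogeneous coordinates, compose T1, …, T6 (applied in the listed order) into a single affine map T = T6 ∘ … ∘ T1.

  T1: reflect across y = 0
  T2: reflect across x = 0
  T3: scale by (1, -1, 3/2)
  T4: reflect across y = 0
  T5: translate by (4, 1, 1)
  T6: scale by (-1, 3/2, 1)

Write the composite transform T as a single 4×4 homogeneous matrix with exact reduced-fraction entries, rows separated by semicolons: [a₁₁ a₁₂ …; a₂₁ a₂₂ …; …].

T1 = [1 0 0 0; 0 -1 0 0; 0 0 1 0; 0 0 0 1]
T2·T1 = [-1 0 0 0; 0 -1 0 0; 0 0 1 0; 0 0 0 1]
T3·…·T1 = [-1 0 0 0; 0 1 0 0; 0 0 3/2 0; 0 0 0 1]
T4·…·T1 = [-1 0 0 0; 0 -1 0 0; 0 0 3/2 0; 0 0 0 1]
T5·…·T1 = [-1 0 0 4; 0 -1 0 1; 0 0 3/2 1; 0 0 0 1]
T6·…·T1 = [1 0 0 -4; 0 -3/2 0 3/2; 0 0 3/2 1; 0 0 0 1]

T = [1 0 0 -4; 0 -3/2 0 3/2; 0 0 3/2 1; 0 0 0 1]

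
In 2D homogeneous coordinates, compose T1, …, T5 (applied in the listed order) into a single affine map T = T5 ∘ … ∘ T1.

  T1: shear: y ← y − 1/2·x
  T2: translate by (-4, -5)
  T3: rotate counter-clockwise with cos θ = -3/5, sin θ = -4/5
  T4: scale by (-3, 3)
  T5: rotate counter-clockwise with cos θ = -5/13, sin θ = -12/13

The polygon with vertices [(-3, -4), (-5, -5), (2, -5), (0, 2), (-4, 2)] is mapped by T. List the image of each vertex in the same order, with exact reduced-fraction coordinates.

image vertices: (1683/65, -2163/130), (2061/65, -1971/130), (906/65, -1983/65), (180/13, -75/13), (24, 3)

T1 shear: y ← y − 1/2·x: (-3, -4) → (-3, -5/2); (-5, -5) → (-5, -5/2); (2, -5) → (2, -6); (0, 2) → (0, 2); (-4, 2) → (-4, 4)
T2 translate by (-4, -5): (-3, -5/2) → (-7, -15/2); (-5, -5/2) → (-9, -15/2); (2, -6) → (-2, -11); (0, 2) → (-4, -3); (-4, 4) → (-8, -1)
T3 rotate counter-clockwise with cos θ = -3/5, sin θ = -4/5: (-7, -15/2) → (-9/5, 101/10); (-9, -15/2) → (-3/5, 117/10); (-2, -11) → (-38/5, 41/5); (-4, -3) → (0, 5); (-8, -1) → (4, 7)
T4 scale by (-3, 3): (-9/5, 101/10) → (27/5, 303/10); (-3/5, 117/10) → (9/5, 351/10); (-38/5, 41/5) → (114/5, 123/5); (0, 5) → (0, 15); (4, 7) → (-12, 21)
T5 rotate counter-clockwise with cos θ = -5/13, sin θ = -12/13: (27/5, 303/10) → (1683/65, -2163/130); (9/5, 351/10) → (2061/65, -1971/130); (114/5, 123/5) → (906/65, -1983/65); (0, 15) → (180/13, -75/13); (-12, 21) → (24, 3)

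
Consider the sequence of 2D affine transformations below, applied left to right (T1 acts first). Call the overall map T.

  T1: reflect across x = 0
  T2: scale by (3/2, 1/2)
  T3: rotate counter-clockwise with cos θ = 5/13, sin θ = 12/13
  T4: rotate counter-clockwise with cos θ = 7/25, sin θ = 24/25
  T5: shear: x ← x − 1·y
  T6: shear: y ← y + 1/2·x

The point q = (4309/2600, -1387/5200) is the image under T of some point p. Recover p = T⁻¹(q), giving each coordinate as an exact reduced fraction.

T1 = [-1 0 0; 0 1 0; 0 0 1]
T2·T1 = [-3/2 0 0; 0 1/2 0; 0 0 1]
T3·…·T1 = [-15/26 -6/13 0; -18/13 5/26 0; 0 0 1]
T4·…·T1 = [759/650 -102/325 0; -306/325 -253/650 0; 0 0 1]
T5·…·T1 = [1371/650 49/650 0; -306/325 -253/650 0; 0 0 1]
T6·…·T1 = [1371/650 49/650 0; 147/1300 -457/1300 0; 0 0 1]
det M = -3/4; M⁻¹ = [457/975 98/975 0; 49/325 -914/325 0; 0 0 1]
M⁻¹ · (4309/2600, -1387/5200)ᵀ = (3/4, 1)ᵀ

p = (3/4, 1)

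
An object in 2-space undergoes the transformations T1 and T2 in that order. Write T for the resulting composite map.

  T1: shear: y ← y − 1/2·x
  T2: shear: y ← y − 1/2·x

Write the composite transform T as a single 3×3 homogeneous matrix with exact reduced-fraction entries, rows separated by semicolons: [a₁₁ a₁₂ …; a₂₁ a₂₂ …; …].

T = [1 0 0; -1 1 0; 0 0 1]

T1 = [1 0 0; -1/2 1 0; 0 0 1]
T2·T1 = [1 0 0; -1 1 0; 0 0 1]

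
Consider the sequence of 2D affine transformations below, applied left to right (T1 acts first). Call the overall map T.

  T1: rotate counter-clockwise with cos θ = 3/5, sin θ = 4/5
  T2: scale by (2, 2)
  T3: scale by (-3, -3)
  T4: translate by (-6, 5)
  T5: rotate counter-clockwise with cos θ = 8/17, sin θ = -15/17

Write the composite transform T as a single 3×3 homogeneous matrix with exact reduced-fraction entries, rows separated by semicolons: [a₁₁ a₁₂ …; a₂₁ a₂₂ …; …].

T1 = [3/5 -4/5 0; 4/5 3/5 0; 0 0 1]
T2·T1 = [6/5 -8/5 0; 8/5 6/5 0; 0 0 1]
T3·…·T1 = [-18/5 24/5 0; -24/5 -18/5 0; 0 0 1]
T4·…·T1 = [-18/5 24/5 -6; -24/5 -18/5 5; 0 0 1]
T5·…·T1 = [-504/85 -78/85 27/17; 78/85 -504/85 130/17; 0 0 1]

T = [-504/85 -78/85 27/17; 78/85 -504/85 130/17; 0 0 1]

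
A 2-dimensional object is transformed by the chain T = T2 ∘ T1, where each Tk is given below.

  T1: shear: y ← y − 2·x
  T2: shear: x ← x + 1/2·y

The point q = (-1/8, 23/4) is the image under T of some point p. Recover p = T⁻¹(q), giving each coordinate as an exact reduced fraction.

T1 = [1 0 0; -2 1 0; 0 0 1]
T2·T1 = [0 1/2 0; -2 1 0; 0 0 1]
det M = 1; M⁻¹ = [1 -1/2 0; 2 0 0; 0 0 1]
M⁻¹ · (-1/8, 23/4)ᵀ = (-3, -1/4)ᵀ

p = (-3, -1/4)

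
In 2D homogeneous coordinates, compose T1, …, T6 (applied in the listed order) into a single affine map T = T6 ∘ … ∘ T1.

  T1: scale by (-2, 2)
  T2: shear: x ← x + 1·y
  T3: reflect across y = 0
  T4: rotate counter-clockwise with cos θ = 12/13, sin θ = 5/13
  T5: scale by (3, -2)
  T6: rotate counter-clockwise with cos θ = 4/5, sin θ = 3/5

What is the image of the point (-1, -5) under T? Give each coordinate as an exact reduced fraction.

T(p) = (-1272/65, -1954/65)

T1 scale by (-2, 2): (-1, -5) → (2, -10)
T2 shear: x ← x + 1·y: (2, -10) → (-8, -10)
T3 reflect across y = 0: (-8, -10) → (-8, 10)
T4 rotate counter-clockwise with cos θ = 12/13, sin θ = 5/13: (-8, 10) → (-146/13, 80/13)
T5 scale by (3, -2): (-146/13, 80/13) → (-438/13, -160/13)
T6 rotate counter-clockwise with cos θ = 4/5, sin θ = 3/5: (-438/13, -160/13) → (-1272/65, -1954/65)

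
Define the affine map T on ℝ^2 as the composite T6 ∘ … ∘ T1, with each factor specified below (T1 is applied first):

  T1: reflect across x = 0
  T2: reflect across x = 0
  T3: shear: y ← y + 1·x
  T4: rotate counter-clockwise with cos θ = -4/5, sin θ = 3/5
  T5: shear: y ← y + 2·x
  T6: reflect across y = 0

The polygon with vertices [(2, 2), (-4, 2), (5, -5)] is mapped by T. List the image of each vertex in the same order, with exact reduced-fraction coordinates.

image vertices: (-4, 10), (22/5, -8), (-4, 5)

T1 reflect across x = 0: (2, 2) → (-2, 2); (-4, 2) → (4, 2); (5, -5) → (-5, -5)
T2 reflect across x = 0: (-2, 2) → (2, 2); (4, 2) → (-4, 2); (-5, -5) → (5, -5)
T3 shear: y ← y + 1·x: (2, 2) → (2, 4); (-4, 2) → (-4, -2); (5, -5) → (5, 0)
T4 rotate counter-clockwise with cos θ = -4/5, sin θ = 3/5: (2, 4) → (-4, -2); (-4, -2) → (22/5, -4/5); (5, 0) → (-4, 3)
T5 shear: y ← y + 2·x: (-4, -2) → (-4, -10); (22/5, -4/5) → (22/5, 8); (-4, 3) → (-4, -5)
T6 reflect across y = 0: (-4, -10) → (-4, 10); (22/5, 8) → (22/5, -8); (-4, -5) → (-4, 5)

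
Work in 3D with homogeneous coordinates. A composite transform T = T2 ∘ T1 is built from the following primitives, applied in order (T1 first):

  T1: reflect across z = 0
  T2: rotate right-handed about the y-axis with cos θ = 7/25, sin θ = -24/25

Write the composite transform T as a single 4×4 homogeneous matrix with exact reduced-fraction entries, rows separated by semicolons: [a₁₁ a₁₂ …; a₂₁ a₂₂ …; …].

T = [7/25 0 24/25 0; 0 1 0 0; 24/25 0 -7/25 0; 0 0 0 1]

T1 = [1 0 0 0; 0 1 0 0; 0 0 -1 0; 0 0 0 1]
T2·T1 = [7/25 0 24/25 0; 0 1 0 0; 24/25 0 -7/25 0; 0 0 0 1]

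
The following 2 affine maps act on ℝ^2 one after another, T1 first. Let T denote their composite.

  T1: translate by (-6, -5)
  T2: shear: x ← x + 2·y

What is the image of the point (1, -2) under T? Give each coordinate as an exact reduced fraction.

T1 translate by (-6, -5): (1, -2) → (-5, -7)
T2 shear: x ← x + 2·y: (-5, -7) → (-19, -7)

T(p) = (-19, -7)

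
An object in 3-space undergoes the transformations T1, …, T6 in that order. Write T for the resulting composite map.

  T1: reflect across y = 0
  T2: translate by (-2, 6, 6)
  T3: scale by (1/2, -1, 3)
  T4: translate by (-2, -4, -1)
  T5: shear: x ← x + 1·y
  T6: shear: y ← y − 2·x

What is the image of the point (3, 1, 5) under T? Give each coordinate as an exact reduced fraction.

T1 reflect across y = 0: (3, 1, 5) → (3, -1, 5)
T2 translate by (-2, 6, 6): (3, -1, 5) → (1, 5, 11)
T3 scale by (1/2, -1, 3): (1, 5, 11) → (1/2, -5, 33)
T4 translate by (-2, -4, -1): (1/2, -5, 33) → (-3/2, -9, 32)
T5 shear: x ← x + 1·y: (-3/2, -9, 32) → (-21/2, -9, 32)
T6 shear: y ← y − 2·x: (-21/2, -9, 32) → (-21/2, 12, 32)

T(p) = (-21/2, 12, 32)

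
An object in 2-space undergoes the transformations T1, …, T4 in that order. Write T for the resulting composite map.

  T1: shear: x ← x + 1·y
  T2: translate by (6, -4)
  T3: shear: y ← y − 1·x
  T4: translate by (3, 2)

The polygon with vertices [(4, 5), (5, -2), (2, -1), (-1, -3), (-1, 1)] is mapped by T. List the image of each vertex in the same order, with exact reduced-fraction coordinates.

image vertices: (18, -12), (12, -13), (10, -10), (5, -7), (9, -7)

T1 shear: x ← x + 1·y: (4, 5) → (9, 5); (5, -2) → (3, -2); (2, -1) → (1, -1); (-1, -3) → (-4, -3); (-1, 1) → (0, 1)
T2 translate by (6, -4): (9, 5) → (15, 1); (3, -2) → (9, -6); (1, -1) → (7, -5); (-4, -3) → (2, -7); (0, 1) → (6, -3)
T3 shear: y ← y − 1·x: (15, 1) → (15, -14); (9, -6) → (9, -15); (7, -5) → (7, -12); (2, -7) → (2, -9); (6, -3) → (6, -9)
T4 translate by (3, 2): (15, -14) → (18, -12); (9, -15) → (12, -13); (7, -12) → (10, -10); (2, -9) → (5, -7); (6, -9) → (9, -7)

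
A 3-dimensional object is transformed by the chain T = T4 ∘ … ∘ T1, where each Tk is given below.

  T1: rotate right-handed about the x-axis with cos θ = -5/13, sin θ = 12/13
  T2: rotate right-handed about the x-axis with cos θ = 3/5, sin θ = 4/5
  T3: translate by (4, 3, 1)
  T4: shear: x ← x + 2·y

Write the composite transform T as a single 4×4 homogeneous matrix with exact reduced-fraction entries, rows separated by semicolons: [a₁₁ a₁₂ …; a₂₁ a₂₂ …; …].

T1 = [1 0 0 0; 0 -5/13 -12/13 0; 0 12/13 -5/13 0; 0 0 0 1]
T2·T1 = [1 0 0 0; 0 -63/65 -16/65 0; 0 16/65 -63/65 0; 0 0 0 1]
T3·…·T1 = [1 0 0 4; 0 -63/65 -16/65 3; 0 16/65 -63/65 1; 0 0 0 1]
T4·…·T1 = [1 -126/65 -32/65 10; 0 -63/65 -16/65 3; 0 16/65 -63/65 1; 0 0 0 1]

T = [1 -126/65 -32/65 10; 0 -63/65 -16/65 3; 0 16/65 -63/65 1; 0 0 0 1]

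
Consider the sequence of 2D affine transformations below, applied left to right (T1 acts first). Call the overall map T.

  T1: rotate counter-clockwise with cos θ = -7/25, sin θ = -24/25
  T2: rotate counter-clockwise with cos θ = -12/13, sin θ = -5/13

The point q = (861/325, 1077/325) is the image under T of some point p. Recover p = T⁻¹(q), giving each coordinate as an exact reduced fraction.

T1 = [-7/25 24/25 0; -24/25 -7/25 0; 0 0 1]
T2·T1 = [-36/325 -323/325 0; 323/325 -36/325 0; 0 0 1]
det M = 1; M⁻¹ = [-36/325 323/325 0; -323/325 -36/325 0; 0 0 1]
M⁻¹ · (861/325, 1077/325)ᵀ = (3, -3)ᵀ

p = (3, -3)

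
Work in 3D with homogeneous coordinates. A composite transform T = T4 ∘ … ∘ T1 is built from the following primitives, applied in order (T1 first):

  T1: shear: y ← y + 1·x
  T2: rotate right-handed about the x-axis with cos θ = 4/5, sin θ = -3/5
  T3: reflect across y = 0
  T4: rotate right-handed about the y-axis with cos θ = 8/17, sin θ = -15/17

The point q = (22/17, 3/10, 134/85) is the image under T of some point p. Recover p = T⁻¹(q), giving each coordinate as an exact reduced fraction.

p = (2, -2, -1/2)

T1 = [1 0 0 0; 1 1 0 0; 0 0 1 0; 0 0 0 1]
T2·T1 = [1 0 0 0; 4/5 4/5 3/5 0; -3/5 -3/5 4/5 0; 0 0 0 1]
T3·…·T1 = [1 0 0 0; -4/5 -4/5 -3/5 0; -3/5 -3/5 4/5 0; 0 0 0 1]
T4·…·T1 = [1 9/17 -12/17 0; -4/5 -4/5 -3/5 0; 3/5 -24/85 32/85 0; 0 0 0 1]
det M = -1; M⁻¹ = [8/17 0 15/17 0; 1/17 -4/5 -99/85 0; -12/17 -3/5 32/85 0; 0 0 0 1]
M⁻¹ · (22/17, 3/10, 134/85)ᵀ = (2, -2, -1/2)ᵀ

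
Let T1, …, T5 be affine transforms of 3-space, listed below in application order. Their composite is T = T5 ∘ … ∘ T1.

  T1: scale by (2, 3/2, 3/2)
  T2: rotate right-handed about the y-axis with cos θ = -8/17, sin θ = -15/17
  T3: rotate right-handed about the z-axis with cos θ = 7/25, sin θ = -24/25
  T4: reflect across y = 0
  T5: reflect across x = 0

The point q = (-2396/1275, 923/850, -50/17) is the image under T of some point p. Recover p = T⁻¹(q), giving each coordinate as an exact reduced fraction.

p = (-5/3, 1, 0)

T1 = [2 0 0 0; 0 3/2 0 0; 0 0 3/2 0; 0 0 0 1]
T2·T1 = [-16/17 0 -45/34 0; 0 3/2 0 0; 30/17 0 -12/17 0; 0 0 0 1]
T3·…·T1 = [-112/425 36/25 -63/170 0; 384/425 21/50 108/85 0; 30/17 0 -12/17 0; 0 0 0 1]
T4·…·T1 = [-112/425 36/25 -63/170 0; -384/425 -21/50 -108/85 0; 30/17 0 -12/17 0; 0 0 0 1]
T5·…·T1 = [112/425 -36/25 63/170 0; -384/425 -21/50 -108/85 0; 30/17 0 -12/17 0; 0 0 0 1]
det M = 9/2; M⁻¹ = [28/425 -96/425 15/34 0; -16/25 -14/75 0 0; 14/85 -48/85 -16/51 0; 0 0 0 1]
M⁻¹ · (-2396/1275, 923/850, -50/17)ᵀ = (-5/3, 1, 0)ᵀ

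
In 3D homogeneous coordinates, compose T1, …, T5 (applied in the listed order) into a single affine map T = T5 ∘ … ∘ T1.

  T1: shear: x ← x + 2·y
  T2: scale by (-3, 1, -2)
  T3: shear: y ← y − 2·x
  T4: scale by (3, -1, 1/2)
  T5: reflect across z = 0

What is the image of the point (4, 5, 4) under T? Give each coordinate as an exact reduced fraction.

T(p) = (-126, -89, 4)

T1 shear: x ← x + 2·y: (4, 5, 4) → (14, 5, 4)
T2 scale by (-3, 1, -2): (14, 5, 4) → (-42, 5, -8)
T3 shear: y ← y − 2·x: (-42, 5, -8) → (-42, 89, -8)
T4 scale by (3, -1, 1/2): (-42, 89, -8) → (-126, -89, -4)
T5 reflect across z = 0: (-126, -89, -4) → (-126, -89, 4)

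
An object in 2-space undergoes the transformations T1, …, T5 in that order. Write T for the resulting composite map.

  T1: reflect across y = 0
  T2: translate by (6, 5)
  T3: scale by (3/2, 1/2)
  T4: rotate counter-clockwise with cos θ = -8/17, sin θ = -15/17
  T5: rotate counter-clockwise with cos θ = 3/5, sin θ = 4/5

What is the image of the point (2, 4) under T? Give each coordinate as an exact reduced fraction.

T(p) = (941/170, -906/85)

T1 reflect across y = 0: (2, 4) → (2, -4)
T2 translate by (6, 5): (2, -4) → (8, 1)
T3 scale by (3/2, 1/2): (8, 1) → (12, 1/2)
T4 rotate counter-clockwise with cos θ = -8/17, sin θ = -15/17: (12, 1/2) → (-177/34, -184/17)
T5 rotate counter-clockwise with cos θ = 3/5, sin θ = 4/5: (-177/34, -184/17) → (941/170, -906/85)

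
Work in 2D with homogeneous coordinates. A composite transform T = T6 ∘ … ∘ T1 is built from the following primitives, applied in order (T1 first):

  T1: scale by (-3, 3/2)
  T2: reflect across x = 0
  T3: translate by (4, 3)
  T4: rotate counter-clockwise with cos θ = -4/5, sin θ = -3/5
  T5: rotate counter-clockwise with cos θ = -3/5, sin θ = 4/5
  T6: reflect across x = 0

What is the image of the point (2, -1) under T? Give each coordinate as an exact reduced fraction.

T(p) = (-501/50, -34/25)

T1 scale by (-3, 3/2): (2, -1) → (-6, -3/2)
T2 reflect across x = 0: (-6, -3/2) → (6, -3/2)
T3 translate by (4, 3): (6, -3/2) → (10, 3/2)
T4 rotate counter-clockwise with cos θ = -4/5, sin θ = -3/5: (10, 3/2) → (-71/10, -36/5)
T5 rotate counter-clockwise with cos θ = -3/5, sin θ = 4/5: (-71/10, -36/5) → (501/50, -34/25)
T6 reflect across x = 0: (501/50, -34/25) → (-501/50, -34/25)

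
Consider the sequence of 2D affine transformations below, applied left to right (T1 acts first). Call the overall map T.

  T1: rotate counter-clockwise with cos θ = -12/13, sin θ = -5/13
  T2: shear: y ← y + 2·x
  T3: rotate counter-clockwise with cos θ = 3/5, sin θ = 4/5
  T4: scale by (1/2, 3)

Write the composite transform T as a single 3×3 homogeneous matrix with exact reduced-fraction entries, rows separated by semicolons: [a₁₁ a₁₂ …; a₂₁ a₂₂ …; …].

T = [8/13 23/130 0; -81/13 42/65 0; 0 0 1]

T1 = [-12/13 5/13 0; -5/13 -12/13 0; 0 0 1]
T2·T1 = [-12/13 5/13 0; -29/13 -2/13 0; 0 0 1]
T3·…·T1 = [16/13 23/65 0; -27/13 14/65 0; 0 0 1]
T4·…·T1 = [8/13 23/130 0; -81/13 42/65 0; 0 0 1]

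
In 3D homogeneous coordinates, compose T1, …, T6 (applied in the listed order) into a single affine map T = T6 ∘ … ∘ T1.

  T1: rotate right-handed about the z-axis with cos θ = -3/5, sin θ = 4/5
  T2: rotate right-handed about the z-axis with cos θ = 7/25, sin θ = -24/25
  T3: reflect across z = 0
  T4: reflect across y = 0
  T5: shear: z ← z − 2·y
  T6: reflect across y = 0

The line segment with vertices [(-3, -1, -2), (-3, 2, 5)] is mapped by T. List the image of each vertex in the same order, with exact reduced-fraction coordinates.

T1 rotate right-handed about the z-axis with cos θ = -3/5, sin θ = 4/5: (-3, -1, -2) → (13/5, -9/5, -2); (-3, 2, 5) → (1/5, -18/5, 5)
T2 rotate right-handed about the z-axis with cos θ = 7/25, sin θ = -24/25: (13/5, -9/5, -2) → (-1, -3, -2); (1/5, -18/5, 5) → (-17/5, -6/5, 5)
T3 reflect across z = 0: (-1, -3, -2) → (-1, -3, 2); (-17/5, -6/5, 5) → (-17/5, -6/5, -5)
T4 reflect across y = 0: (-1, -3, 2) → (-1, 3, 2); (-17/5, -6/5, -5) → (-17/5, 6/5, -5)
T5 shear: z ← z − 2·y: (-1, 3, 2) → (-1, 3, -4); (-17/5, 6/5, -5) → (-17/5, 6/5, -37/5)
T6 reflect across y = 0: (-1, 3, -4) → (-1, -3, -4); (-17/5, 6/5, -37/5) → (-17/5, -6/5, -37/5)

image vertices: (-1, -3, -4), (-17/5, -6/5, -37/5)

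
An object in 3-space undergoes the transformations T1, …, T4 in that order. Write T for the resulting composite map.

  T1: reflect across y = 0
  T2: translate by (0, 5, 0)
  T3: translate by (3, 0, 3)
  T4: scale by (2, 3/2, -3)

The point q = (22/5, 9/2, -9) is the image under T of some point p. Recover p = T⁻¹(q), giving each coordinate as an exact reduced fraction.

p = (-4/5, 2, 0)

T1 = [1 0 0 0; 0 -1 0 0; 0 0 1 0; 0 0 0 1]
T2·T1 = [1 0 0 0; 0 -1 0 5; 0 0 1 0; 0 0 0 1]
T3·…·T1 = [1 0 0 3; 0 -1 0 5; 0 0 1 3; 0 0 0 1]
T4·…·T1 = [2 0 0 6; 0 -3/2 0 15/2; 0 0 -3 -9; 0 0 0 1]
det M = 9; M⁻¹ = [1/2 0 0 -3; 0 -2/3 0 5; 0 0 -1/3 -3; 0 0 0 1]
M⁻¹ · (22/5, 9/2, -9)ᵀ = (-4/5, 2, 0)ᵀ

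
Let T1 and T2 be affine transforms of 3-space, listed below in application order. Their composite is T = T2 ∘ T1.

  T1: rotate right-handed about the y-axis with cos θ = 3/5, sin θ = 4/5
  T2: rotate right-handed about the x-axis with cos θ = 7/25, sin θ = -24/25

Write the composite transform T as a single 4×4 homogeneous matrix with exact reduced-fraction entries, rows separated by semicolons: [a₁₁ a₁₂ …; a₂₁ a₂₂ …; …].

T1 = [3/5 0 4/5 0; 0 1 0 0; -4/5 0 3/5 0; 0 0 0 1]
T2·T1 = [3/5 0 4/5 0; -96/125 7/25 72/125 0; -28/125 -24/25 21/125 0; 0 0 0 1]

T = [3/5 0 4/5 0; -96/125 7/25 72/125 0; -28/125 -24/25 21/125 0; 0 0 0 1]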